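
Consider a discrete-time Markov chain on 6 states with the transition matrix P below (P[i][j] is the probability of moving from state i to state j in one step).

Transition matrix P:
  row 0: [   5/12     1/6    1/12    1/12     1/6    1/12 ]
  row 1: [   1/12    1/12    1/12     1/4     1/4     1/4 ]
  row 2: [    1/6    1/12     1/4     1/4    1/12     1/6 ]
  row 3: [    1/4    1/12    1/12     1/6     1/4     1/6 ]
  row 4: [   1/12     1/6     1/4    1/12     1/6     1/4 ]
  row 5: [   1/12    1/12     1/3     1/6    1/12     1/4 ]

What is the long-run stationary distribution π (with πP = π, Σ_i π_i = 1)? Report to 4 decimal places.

π = [0.1892, 0.1123, 0.1884, 0.1628, 0.1581, 0.1892]

Balance equations π_j = Σ_i π_i·P[i][j]:
  π_0 = 5/12·π_0 + 1/12·π_1 + 1/6·π_2 + 1/4·π_3 + 1/12·π_4 + 1/12·π_5
  π_1 = 1/6·π_0 + 1/12·π_1 + 1/12·π_2 + 1/12·π_3 + 1/6·π_4 + 1/12·π_5
  π_2 = 1/12·π_0 + 1/12·π_1 + 1/4·π_2 + 1/12·π_3 + 1/4·π_4 + 1/3·π_5
  π_3 = 1/12·π_0 + 1/4·π_1 + 1/4·π_2 + 1/6·π_3 + 1/12·π_4 + 1/6·π_5
  π_4 = 1/6·π_0 + 1/4·π_1 + 1/12·π_2 + 1/4·π_3 + 1/6·π_4 + 1/12·π_5
  normalize: π_0 + π_1 + π_2 + π_3 + π_4 + π_5 = 1
Solving the linear system gives exactly π = [4190/22141, 2486/22141, 4171/22141, 3604/22141, 3501/22141, 4189/22141].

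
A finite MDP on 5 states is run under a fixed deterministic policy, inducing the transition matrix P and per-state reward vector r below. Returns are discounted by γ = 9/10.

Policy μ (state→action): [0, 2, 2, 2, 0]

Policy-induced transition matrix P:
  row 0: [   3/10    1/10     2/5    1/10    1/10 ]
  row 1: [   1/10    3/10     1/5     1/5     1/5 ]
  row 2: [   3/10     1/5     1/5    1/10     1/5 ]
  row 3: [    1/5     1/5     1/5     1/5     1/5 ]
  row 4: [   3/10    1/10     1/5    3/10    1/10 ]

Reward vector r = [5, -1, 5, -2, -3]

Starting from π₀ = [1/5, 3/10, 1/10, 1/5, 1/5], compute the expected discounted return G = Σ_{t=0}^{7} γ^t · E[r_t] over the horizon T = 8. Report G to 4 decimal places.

t=0: π = [0.2000, 0.3000, 0.1000, 0.2000, 0.2000], E[r] = 0.2000, γ^t·E[r] = 0.200000, running G = 0.200000
t=1: π = [0.2200, 0.1900, 0.2400, 0.1900, 0.1600], E[r] = 1.2500, γ^t·E[r] = 1.125000, running G = 1.325000
t=2: π = [0.2430, 0.1810, 0.2440, 0.1700, 0.1620], E[r] = 1.4280, γ^t·E[r] = 1.156680, running G = 2.481680
t=3: π = [0.2468, 0.1776, 0.2486, 0.1675, 0.1595], E[r] = 1.4859, γ^t·E[r] = 1.083221, running G = 3.564901
t=4: π = [0.2477, 0.1771, 0.2494, 0.1664, 0.1594], E[r] = 1.4974, γ^t·E[r] = 0.982438, running G = 4.547339
t=5: π = [0.2479, 0.1770, 0.2495, 0.1662, 0.1593], E[r] = 1.5001, γ^t·E[r] = 0.885774, running G = 5.433113
t=6: π = [0.2480, 0.1770, 0.2496, 0.1662, 0.1593], E[r] = 1.5006, γ^t·E[r] = 0.797503, running G = 6.230616
t=7: π = [0.2480, 0.1770, 0.2496, 0.1662, 0.1593], E[r] = 1.5008, γ^t·E[r] = 0.717813, running G = 6.948429

G = 6.9484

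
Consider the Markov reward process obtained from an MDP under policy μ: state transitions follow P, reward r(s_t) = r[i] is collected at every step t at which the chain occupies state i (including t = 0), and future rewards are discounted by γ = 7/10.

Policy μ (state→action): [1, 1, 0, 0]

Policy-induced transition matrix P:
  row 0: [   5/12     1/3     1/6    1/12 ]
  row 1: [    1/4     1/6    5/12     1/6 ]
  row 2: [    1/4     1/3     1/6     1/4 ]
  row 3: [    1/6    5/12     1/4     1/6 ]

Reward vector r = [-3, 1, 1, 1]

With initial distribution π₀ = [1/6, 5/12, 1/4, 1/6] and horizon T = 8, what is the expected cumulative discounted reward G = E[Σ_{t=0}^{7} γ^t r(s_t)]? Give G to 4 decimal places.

t=0: π = [0.1667, 0.4167, 0.2500, 0.1667], E[r] = 0.3333, γ^t·E[r] = 0.333333, running G = 0.333333
t=1: π = [0.2639, 0.2778, 0.2847, 0.1736], E[r] = -0.0556, γ^t·E[r] = -0.038889, running G = 0.294444
t=2: π = [0.2795, 0.3015, 0.2506, 0.1684], E[r] = -0.1181, γ^t·E[r] = -0.057847, running G = 0.236597
t=3: π = [0.2826, 0.2971, 0.2561, 0.1643], E[r] = -0.1302, γ^t·E[r] = -0.044661, running G = 0.191936
t=4: π = [0.2834, 0.2975, 0.2546, 0.1645], E[r] = -0.1336, γ^t·E[r] = -0.032081, running G = 0.159855
t=5: π = [0.2835, 0.2975, 0.2547, 0.1643], E[r] = -0.1341, γ^t·E[r] = -0.022541, running G = 0.137314
t=6: π = [0.2836, 0.2974, 0.2547, 0.1643], E[r] = -0.1343, γ^t·E[r] = -0.015796, running G = 0.121518
t=7: π = [0.2836, 0.2974, 0.2547, 0.1643], E[r] = -0.1343, γ^t·E[r] = -0.011059, running G = 0.110459

G = 0.1105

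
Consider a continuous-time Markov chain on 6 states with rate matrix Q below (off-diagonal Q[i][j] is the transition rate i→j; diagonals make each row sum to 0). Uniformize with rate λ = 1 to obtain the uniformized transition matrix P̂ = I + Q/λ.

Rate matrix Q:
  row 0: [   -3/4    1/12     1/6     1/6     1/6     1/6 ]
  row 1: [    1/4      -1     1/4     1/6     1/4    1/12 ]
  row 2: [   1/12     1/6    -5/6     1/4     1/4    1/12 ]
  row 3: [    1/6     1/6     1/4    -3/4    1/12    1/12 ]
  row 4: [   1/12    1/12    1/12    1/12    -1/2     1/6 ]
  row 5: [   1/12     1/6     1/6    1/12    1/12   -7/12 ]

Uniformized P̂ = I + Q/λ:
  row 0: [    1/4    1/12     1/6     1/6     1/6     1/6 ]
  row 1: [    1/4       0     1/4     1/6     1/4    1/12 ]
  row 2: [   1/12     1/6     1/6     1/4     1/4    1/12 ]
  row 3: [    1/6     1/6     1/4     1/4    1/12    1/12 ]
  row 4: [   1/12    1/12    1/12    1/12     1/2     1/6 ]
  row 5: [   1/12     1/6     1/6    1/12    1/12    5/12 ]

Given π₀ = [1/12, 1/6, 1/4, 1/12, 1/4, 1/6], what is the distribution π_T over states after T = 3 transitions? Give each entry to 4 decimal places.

π = [0.1386, 0.1152, 0.1685, 0.1586, 0.2462, 0.1729]

t=0: π = [0.0833, 0.1667, 0.2500, 0.0833, 0.2500, 0.1667]
t=1: π = [0.1319, 0.1111, 0.1667, 0.1597, 0.2639, 0.1667]
t=2: π = [0.1372, 0.1152, 0.1672, 0.1580, 0.2506, 0.1719]
t=3: π = [0.1386, 0.1152, 0.1685, 0.1586, 0.2462, 0.1729]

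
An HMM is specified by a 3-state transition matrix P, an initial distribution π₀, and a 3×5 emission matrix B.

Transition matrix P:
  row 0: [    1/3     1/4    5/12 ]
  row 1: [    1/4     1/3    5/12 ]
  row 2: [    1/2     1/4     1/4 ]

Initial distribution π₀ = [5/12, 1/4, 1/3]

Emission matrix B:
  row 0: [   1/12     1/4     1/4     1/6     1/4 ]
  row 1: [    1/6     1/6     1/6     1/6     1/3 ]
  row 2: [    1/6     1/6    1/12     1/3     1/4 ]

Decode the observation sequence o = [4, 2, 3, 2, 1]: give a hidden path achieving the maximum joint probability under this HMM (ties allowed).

path = [2, 0, 2, 0, 0]

t=0: δ = [1.042e-01, 8.333e-02, 8.333e-02]  (obs o_0=4)
t=1: δ = [1.042e-02, 4.630e-03, 3.617e-03]  ψ = [2, 1, 0]  (obs o_1=2)
t=2: δ = [5.787e-04, 4.340e-04, 1.447e-03]  ψ = [0, 0, 0]  (obs o_2=3)
t=3: δ = [1.808e-04, 6.028e-05, 3.014e-05]  ψ = [2, 2, 2]  (obs o_3=2)
t=4: δ = [1.507e-05, 7.535e-06, 1.256e-05]  ψ = [0, 0, 0]  (obs o_4=1)
backtrack: best end state = 0; path = [2, 0, 2, 0, 0]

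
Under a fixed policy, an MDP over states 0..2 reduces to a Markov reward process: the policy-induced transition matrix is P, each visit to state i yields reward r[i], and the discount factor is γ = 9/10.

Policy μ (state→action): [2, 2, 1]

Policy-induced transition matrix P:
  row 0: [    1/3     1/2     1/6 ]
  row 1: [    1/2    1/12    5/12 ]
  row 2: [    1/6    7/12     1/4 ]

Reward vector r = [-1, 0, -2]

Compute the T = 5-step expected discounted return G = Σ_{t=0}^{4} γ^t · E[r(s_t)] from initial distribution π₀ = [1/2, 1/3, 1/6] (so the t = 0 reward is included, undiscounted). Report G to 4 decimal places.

t=0: π = [0.5000, 0.3333, 0.1667], E[r] = -0.8333, γ^t·E[r] = -0.833333, running G = -0.833333
t=1: π = [0.3611, 0.3750, 0.2639], E[r] = -0.8889, γ^t·E[r] = -0.800000, running G = -1.633333
t=2: π = [0.3519, 0.3657, 0.2824], E[r] = -0.9167, γ^t·E[r] = -0.742500, running G = -2.375833
t=3: π = [0.3472, 0.3711, 0.2816], E[r] = -0.9105, γ^t·E[r] = -0.663750, running G = -3.039583
t=4: π = [0.3483, 0.3688, 0.2829], E[r] = -0.9141, γ^t·E[r] = -0.599738, running G = -3.639321

G = -3.6393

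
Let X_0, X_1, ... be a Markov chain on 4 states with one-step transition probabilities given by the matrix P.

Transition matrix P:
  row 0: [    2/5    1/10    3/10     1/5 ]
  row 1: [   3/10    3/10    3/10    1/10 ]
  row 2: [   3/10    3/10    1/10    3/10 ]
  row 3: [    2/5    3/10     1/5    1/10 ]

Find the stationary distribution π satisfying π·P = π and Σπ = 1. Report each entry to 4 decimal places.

Balance equations π_j = Σ_i π_i·P[i][j]:
  π_0 = 2/5·π_0 + 3/10·π_1 + 3/10·π_2 + 2/5·π_3
  π_1 = 1/10·π_0 + 3/10·π_1 + 3/10·π_2 + 3/10·π_3
  π_2 = 3/10·π_0 + 3/10·π_1 + 1/10·π_2 + 1/5·π_3
  normalize: π_0 + π_1 + π_2 + π_3 = 1
Solving the linear system gives exactly π = [64/181, 83/362, 85/362, 33/181].

π = [0.3536, 0.2293, 0.2348, 0.1823]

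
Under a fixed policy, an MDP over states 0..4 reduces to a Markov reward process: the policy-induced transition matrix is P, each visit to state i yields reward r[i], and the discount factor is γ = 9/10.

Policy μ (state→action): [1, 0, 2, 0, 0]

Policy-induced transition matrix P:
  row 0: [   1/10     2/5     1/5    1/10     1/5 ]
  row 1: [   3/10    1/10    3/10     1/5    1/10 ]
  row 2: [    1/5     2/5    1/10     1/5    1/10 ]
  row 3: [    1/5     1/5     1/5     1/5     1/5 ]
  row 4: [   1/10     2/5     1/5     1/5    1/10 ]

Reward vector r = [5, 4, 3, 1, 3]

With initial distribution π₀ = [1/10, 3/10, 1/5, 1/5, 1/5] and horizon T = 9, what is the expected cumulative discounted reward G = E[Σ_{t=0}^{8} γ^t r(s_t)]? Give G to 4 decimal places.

t=0: π = [0.1000, 0.3000, 0.2000, 0.2000, 0.2000], E[r] = 3.1000, γ^t·E[r] = 3.100000, running G = 3.100000
t=1: π = [0.2000, 0.2700, 0.2100, 0.1900, 0.1300], E[r] = 3.2900, γ^t·E[r] = 2.961000, running G = 6.061000
t=2: π = [0.1940, 0.2810, 0.2060, 0.1800, 0.1390], E[r] = 3.3090, γ^t·E[r] = 2.680290, running G = 8.741290
t=3: π = [0.1948, 0.2797, 0.2075, 0.1806, 0.1374], E[r] = 3.3081, γ^t·E[r] = 2.411605, running G = 11.152895
t=4: π = [0.1948, 0.2800, 0.2072, 0.1805, 0.1375], E[r] = 3.3084, γ^t·E[r] = 2.170661, running G = 13.323556
t=5: π = [0.1948, 0.2799, 0.2073, 0.1805, 0.1375], E[r] = 3.3084, γ^t·E[r] = 1.953572, running G = 15.277128
t=6: π = [0.1948, 0.2799, 0.2073, 0.1805, 0.1375], E[r] = 3.3084, γ^t·E[r] = 1.758219, running G = 17.035347
t=7: π = [0.1948, 0.2799, 0.2073, 0.1805, 0.1375], E[r] = 3.3084, γ^t·E[r] = 1.582396, running G = 18.617743
t=8: π = [0.1948, 0.2799, 0.2073, 0.1805, 0.1375], E[r] = 3.3084, γ^t·E[r] = 1.424157, running G = 20.041899

G = 20.0419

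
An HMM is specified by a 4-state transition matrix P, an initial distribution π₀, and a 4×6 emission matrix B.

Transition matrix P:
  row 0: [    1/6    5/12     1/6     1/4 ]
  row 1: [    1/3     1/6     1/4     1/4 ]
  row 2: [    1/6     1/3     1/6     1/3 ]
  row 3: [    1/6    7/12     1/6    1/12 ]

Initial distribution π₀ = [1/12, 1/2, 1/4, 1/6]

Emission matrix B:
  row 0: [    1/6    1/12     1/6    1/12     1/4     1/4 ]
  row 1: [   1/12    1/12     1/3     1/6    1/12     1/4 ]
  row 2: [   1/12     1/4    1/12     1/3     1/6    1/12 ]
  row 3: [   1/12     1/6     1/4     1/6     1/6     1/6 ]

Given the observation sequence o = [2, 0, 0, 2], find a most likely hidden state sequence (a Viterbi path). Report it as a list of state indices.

path = [1, 0, 3, 1]

t=0: δ = [1.389e-02, 1.667e-01, 2.083e-02, 4.167e-02]  (obs o_0=2)
t=1: δ = [9.259e-03, 2.315e-03, 3.472e-03, 3.472e-03]  ψ = [1, 1, 1, 1]  (obs o_1=0)
t=2: δ = [2.572e-04, 3.215e-04, 1.286e-04, 1.929e-04]  ψ = [0, 0, 0, 0]  (obs o_2=0)
t=3: δ = [1.786e-05, 3.751e-05, 6.698e-06, 2.009e-05]  ψ = [1, 3, 1, 1]  (obs o_3=2)
backtrack: best end state = 1; path = [1, 0, 3, 1]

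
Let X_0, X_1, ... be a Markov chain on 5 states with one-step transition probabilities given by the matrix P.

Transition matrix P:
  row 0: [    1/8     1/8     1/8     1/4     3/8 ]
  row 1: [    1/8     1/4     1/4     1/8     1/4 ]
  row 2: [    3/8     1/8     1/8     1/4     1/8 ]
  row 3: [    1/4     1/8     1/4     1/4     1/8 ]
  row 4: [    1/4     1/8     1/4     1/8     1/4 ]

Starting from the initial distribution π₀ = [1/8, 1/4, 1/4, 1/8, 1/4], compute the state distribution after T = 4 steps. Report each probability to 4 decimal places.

π = [0.2283, 0.1429, 0.1968, 0.2036, 0.2285]

t=0: π = [0.1250, 0.2500, 0.2500, 0.1250, 0.2500]
t=1: π = [0.2344, 0.1563, 0.2031, 0.1875, 0.2188]
t=2: π = [0.2266, 0.1445, 0.1953, 0.2031, 0.2305]
t=3: π = [0.2280, 0.1431, 0.1973, 0.2031, 0.2285]
t=4: π = [0.2283, 0.1429, 0.1968, 0.2036, 0.2285]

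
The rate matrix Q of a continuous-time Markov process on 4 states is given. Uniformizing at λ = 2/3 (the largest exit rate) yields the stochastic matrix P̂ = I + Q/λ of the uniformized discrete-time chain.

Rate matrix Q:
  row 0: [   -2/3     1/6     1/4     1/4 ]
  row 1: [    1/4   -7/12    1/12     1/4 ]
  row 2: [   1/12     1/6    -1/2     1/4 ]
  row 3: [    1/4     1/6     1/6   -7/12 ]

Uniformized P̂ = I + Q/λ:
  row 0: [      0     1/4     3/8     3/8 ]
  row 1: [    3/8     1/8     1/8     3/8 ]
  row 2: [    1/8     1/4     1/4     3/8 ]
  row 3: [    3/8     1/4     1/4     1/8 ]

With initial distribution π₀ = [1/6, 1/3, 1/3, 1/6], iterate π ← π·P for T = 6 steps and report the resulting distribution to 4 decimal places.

π = [0.2272, 0.2222, 0.2506, 0.3000]

t=0: π = [0.1667, 0.3333, 0.3333, 0.1667]
t=1: π = [0.2292, 0.2083, 0.2292, 0.3333]
t=2: π = [0.2318, 0.2240, 0.2526, 0.2917]
t=3: π = [0.2249, 0.2220, 0.2510, 0.3021]
t=4: π = [0.2279, 0.2222, 0.2504, 0.2995]
t=5: π = [0.2269, 0.2222, 0.2507, 0.3001]
t=6: π = [0.2272, 0.2222, 0.2506, 0.3000]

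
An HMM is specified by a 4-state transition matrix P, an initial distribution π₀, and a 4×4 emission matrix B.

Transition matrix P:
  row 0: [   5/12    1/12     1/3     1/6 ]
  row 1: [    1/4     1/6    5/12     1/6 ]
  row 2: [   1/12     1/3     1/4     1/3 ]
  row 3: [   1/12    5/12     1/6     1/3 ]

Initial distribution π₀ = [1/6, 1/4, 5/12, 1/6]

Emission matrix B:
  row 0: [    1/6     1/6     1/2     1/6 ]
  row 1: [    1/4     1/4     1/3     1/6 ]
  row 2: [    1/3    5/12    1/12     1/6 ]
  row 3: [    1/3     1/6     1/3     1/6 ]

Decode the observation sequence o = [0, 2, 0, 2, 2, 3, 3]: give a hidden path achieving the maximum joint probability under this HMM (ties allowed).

path = [2, 3, 1, 0, 0, 0, 0]

t=0: δ = [2.778e-02, 6.250e-02, 1.389e-01, 5.556e-02]  (obs o_0=0)
t=1: δ = [7.812e-03, 1.543e-02, 2.894e-03, 1.543e-02]  ψ = [1, 2, 2, 2]  (obs o_1=2)
t=2: δ = [6.430e-04, 1.608e-03, 2.143e-03, 1.715e-03]  ψ = [1, 3, 1, 3]  (obs o_2=0)
t=3: δ = [2.009e-04, 2.381e-04, 5.582e-05, 2.381e-04]  ψ = [1, 2, 1, 2]  (obs o_3=2)
t=4: δ = [4.186e-05, 3.308e-05, 8.269e-06, 2.646e-05]  ψ = [0, 3, 1, 3]  (obs o_4=2)
t=5: δ = [2.907e-06, 1.838e-06, 2.326e-06, 1.470e-06]  ψ = [0, 3, 0, 3]  (obs o_5=3)
t=6: δ = [2.019e-07, 1.292e-07, 1.615e-07, 1.292e-07]  ψ = [0, 2, 0, 2]  (obs o_6=3)
backtrack: best end state = 0; path = [2, 3, 1, 0, 0, 0, 0]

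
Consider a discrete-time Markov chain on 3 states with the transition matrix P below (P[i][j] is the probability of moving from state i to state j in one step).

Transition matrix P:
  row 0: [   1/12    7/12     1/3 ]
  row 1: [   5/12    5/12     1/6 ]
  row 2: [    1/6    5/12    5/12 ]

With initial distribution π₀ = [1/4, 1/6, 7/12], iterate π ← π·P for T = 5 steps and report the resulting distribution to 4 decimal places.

π = [0.2598, 0.4601, 0.2801]

t=0: π = [0.2500, 0.1667, 0.5833]
t=1: π = [0.1875, 0.4583, 0.3542]
t=2: π = [0.2656, 0.4479, 0.2865]
t=3: π = [0.2565, 0.4609, 0.2826]
t=4: π = [0.2605, 0.4594, 0.2801]
t=5: π = [0.2598, 0.4601, 0.2801]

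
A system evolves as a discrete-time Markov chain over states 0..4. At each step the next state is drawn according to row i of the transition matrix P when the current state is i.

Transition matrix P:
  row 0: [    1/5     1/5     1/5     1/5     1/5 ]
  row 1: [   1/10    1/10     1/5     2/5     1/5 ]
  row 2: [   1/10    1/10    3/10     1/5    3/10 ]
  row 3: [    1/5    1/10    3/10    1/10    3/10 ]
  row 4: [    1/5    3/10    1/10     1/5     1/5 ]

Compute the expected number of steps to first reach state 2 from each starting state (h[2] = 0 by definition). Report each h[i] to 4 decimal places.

h = [5.0163, 4.9428, 0.0000, 4.6119, 5.5106]

First-step conditioning: h[2] = 0; for i ≠ 2, h[i] = 1 + Σ_k P[i][k]·h[k].
  h[0] = 1 + 1/5·h[0] + 1/5·h[1] + 1/5·h[3] + 1/5·h[4]
  h[1] = 1 + 1/10·h[0] + 1/10·h[1] + 2/5·h[3] + 1/5·h[4]
  h[3] = 1 + 1/5·h[0] + 1/10·h[1] + 1/10·h[3] + 3/10·h[4]
  h[4] = 1 + 1/5·h[0] + 3/10·h[1] + 1/5·h[3] + 1/5·h[4]
Solving the 4×4 linear system over states ≠ 2 gives exactly h = [1535/306, 3025/612, 0, 5645/1224, 6745/1224] (h[2] = 0 is the target).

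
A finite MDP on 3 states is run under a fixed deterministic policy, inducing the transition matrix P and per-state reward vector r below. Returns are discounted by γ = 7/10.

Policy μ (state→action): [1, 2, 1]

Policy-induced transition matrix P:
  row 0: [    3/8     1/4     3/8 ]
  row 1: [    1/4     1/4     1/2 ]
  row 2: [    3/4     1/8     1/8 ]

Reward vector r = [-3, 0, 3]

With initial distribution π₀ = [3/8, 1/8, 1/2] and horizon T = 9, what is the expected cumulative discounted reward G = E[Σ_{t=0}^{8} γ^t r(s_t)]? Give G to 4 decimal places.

t=0: π = [0.3750, 0.1250, 0.5000], E[r] = 0.3750, γ^t·E[r] = 0.375000, running G = 0.375000
t=1: π = [0.5469, 0.1875, 0.2656], E[r] = -0.8438, γ^t·E[r] = -0.590625, running G = -0.215625
t=2: π = [0.4512, 0.2168, 0.3320], E[r] = -0.3574, γ^t·E[r] = -0.175137, running G = -0.390762
t=3: π = [0.4724, 0.2085, 0.3191], E[r] = -0.4600, γ^t·E[r] = -0.157767, running G = -0.548528
t=4: π = [0.4686, 0.2101, 0.3213], E[r] = -0.4419, γ^t·E[r] = -0.106106, running G = -0.654635
t=5: π = [0.4692, 0.2098, 0.3209], E[r] = -0.4448, γ^t·E[r] = -0.074763, running G = -0.729397
t=6: π = [0.4691, 0.2099, 0.3210], E[r] = -0.4444, γ^t·E[r] = -0.052282, running G = -0.781679
t=7: π = [0.4691, 0.2099, 0.3210], E[r] = -0.4445, γ^t·E[r] = -0.036603, running G = -0.818282
t=8: π = [0.4691, 0.2099, 0.3210], E[r] = -0.4444, γ^t·E[r] = -0.025621, running G = -0.843903

G = -0.8439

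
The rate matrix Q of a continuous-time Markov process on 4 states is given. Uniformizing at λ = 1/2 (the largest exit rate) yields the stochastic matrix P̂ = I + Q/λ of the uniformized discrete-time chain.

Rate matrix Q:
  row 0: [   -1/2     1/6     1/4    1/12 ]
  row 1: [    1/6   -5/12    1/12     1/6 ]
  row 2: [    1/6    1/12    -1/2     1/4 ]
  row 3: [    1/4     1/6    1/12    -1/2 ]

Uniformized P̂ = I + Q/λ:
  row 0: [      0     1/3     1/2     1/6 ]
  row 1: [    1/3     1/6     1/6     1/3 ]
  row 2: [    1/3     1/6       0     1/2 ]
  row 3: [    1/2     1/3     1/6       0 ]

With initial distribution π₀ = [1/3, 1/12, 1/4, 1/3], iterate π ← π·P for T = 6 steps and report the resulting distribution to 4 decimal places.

π = [0.2802, 0.2541, 0.2234, 0.2424]

t=0: π = [0.3333, 0.0833, 0.2500, 0.3333]
t=1: π = [0.2778, 0.2778, 0.2361, 0.2083]
t=2: π = [0.2755, 0.2477, 0.2199, 0.2569]
t=3: π = [0.2843, 0.2554, 0.2218, 0.2384]
t=4: π = [0.2783, 0.2538, 0.2245, 0.2434]
t=5: π = [0.2811, 0.2536, 0.2220, 0.2432]
t=6: π = [0.2802, 0.2541, 0.2234, 0.2424]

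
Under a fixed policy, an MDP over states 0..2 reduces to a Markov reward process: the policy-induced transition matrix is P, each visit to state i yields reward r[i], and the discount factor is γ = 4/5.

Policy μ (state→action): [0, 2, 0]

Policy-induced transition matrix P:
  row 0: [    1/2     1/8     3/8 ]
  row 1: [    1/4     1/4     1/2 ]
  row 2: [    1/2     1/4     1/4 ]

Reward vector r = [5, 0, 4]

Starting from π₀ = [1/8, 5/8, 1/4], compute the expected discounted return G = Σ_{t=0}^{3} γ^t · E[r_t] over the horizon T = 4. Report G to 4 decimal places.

G = 8.5410

t=0: π = [0.1250, 0.6250, 0.2500], E[r] = 1.6250, γ^t·E[r] = 1.625000, running G = 1.625000
t=1: π = [0.3438, 0.2344, 0.4219], E[r] = 3.4063, γ^t·E[r] = 2.725000, running G = 4.350000
t=2: π = [0.4414, 0.2070, 0.3516], E[r] = 3.6133, γ^t·E[r] = 2.312500, running G = 6.662500
t=3: π = [0.4482, 0.1948, 0.3569], E[r] = 3.6689, γ^t·E[r] = 1.878500, running G = 8.541000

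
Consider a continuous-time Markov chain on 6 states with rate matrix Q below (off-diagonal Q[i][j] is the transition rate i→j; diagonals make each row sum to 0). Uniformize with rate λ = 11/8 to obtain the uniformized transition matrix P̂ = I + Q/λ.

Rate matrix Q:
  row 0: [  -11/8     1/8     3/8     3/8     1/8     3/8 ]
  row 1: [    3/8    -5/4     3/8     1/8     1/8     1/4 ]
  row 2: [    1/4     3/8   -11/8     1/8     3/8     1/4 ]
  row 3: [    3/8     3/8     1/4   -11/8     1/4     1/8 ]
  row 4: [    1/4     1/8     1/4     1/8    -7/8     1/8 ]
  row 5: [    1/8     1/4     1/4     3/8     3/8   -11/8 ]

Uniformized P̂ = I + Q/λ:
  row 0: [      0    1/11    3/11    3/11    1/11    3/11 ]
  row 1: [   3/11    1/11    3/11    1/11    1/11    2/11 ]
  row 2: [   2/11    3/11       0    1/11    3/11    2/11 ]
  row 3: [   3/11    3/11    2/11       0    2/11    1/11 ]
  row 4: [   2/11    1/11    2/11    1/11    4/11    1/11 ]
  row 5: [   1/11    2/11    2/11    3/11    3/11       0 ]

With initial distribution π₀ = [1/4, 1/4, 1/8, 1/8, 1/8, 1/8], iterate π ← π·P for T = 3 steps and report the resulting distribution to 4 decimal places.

t=0: π = [0.2500, 0.2500, 0.1250, 0.1250, 0.1250, 0.1250]
t=1: π = [0.1591, 0.1477, 0.2045, 0.1477, 0.1818, 0.1591]
t=2: π = [0.1653, 0.1694, 0.1725, 0.1353, 0.2200, 0.1374]
t=3: π = [0.1670, 0.1594, 0.1809, 0.1336, 0.2196, 0.1396]

π = [0.1670, 0.1594, 0.1809, 0.1336, 0.2196, 0.1396]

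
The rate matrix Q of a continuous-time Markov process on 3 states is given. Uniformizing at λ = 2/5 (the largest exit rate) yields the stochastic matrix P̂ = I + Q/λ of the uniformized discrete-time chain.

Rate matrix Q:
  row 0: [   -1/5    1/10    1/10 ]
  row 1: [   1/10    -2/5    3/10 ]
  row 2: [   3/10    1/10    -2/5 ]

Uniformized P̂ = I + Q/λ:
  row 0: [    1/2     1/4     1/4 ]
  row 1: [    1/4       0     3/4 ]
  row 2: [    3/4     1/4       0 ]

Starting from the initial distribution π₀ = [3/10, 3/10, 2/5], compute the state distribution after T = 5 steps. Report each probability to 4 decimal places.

π = [0.5192, 0.1999, 0.2809]

t=0: π = [0.3000, 0.3000, 0.4000]
t=1: π = [0.5250, 0.1750, 0.3000]
t=2: π = [0.5313, 0.2063, 0.2625]
t=3: π = [0.5141, 0.1984, 0.2875]
t=4: π = [0.5223, 0.2004, 0.2773]
t=5: π = [0.5192, 0.1999, 0.2809]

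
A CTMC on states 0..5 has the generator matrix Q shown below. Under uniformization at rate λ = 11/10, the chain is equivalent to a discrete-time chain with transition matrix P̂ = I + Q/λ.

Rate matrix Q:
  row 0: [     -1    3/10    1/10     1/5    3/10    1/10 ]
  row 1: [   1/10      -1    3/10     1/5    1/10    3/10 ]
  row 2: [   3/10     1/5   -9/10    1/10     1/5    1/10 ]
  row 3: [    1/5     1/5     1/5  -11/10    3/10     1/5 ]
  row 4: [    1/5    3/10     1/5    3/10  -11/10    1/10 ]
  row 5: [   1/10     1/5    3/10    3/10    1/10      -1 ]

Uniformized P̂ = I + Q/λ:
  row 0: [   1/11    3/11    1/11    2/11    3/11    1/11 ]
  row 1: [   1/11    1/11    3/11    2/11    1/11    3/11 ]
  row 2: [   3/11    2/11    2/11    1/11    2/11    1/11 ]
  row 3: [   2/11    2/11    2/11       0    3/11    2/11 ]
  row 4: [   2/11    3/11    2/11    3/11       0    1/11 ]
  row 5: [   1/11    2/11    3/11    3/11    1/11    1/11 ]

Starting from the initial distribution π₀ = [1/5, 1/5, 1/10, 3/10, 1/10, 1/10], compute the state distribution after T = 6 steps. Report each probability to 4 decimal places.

π = [0.1554, 0.1924, 0.1980, 0.1612, 0.1525, 0.1405]

t=0: π = [0.2000, 0.2000, 0.1000, 0.3000, 0.1000, 0.1000]
t=1: π = [0.1455, 0.1909, 0.1909, 0.1364, 0.1818, 0.1545]
t=2: π = [0.1545, 0.1942, 0.2000, 0.1702, 0.1430, 0.1380]
t=3: π = [0.1557, 0.1912, 0.1980, 0.1582, 0.1551, 0.1417]
t=4: π = [0.1554, 0.1927, 0.1979, 0.1620, 0.1519, 0.1401]
t=5: π = [0.1554, 0.1922, 0.1979, 0.1609, 0.1528, 0.1407]
t=6: π = [0.1554, 0.1924, 0.1980, 0.1612, 0.1525, 0.1405]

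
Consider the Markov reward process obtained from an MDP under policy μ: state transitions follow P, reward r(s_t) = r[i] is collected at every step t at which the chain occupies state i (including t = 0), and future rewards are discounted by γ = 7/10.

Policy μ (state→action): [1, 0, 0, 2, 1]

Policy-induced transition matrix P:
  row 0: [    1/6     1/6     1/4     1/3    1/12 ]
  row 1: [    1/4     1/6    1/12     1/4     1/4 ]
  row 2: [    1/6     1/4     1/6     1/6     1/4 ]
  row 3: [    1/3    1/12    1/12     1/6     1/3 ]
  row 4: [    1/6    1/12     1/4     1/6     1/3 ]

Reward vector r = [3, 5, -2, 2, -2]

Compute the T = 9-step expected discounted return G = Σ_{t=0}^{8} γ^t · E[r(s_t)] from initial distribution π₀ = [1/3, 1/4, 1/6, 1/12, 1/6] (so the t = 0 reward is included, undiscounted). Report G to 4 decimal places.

G = 3.9219

t=0: π = [0.3333, 0.2500, 0.1667, 0.0833, 0.1667], E[r] = 1.7500, γ^t·E[r] = 1.750000, running G = 1.750000
t=1: π = [0.2014, 0.1597, 0.1806, 0.2431, 0.2153], E[r] = 1.0972, γ^t·E[r] = 0.768056, running G = 2.518056
t=2: π = [0.2205, 0.1435, 0.1678, 0.2135, 0.2546], E[r] = 0.9612, γ^t·E[r] = 0.471001, running G = 2.989057
t=3: π = [0.2142, 0.1416, 0.1765, 0.2154, 0.2523], E[r] = 0.9240, γ^t·E[r] = 0.316947, running G = 3.306004
t=4: π = [0.2144, 0.1424, 0.1758, 0.2142, 0.2533], E[r] = 0.9254, γ^t·E[r] = 0.222178, running G = 3.528182
t=5: π = [0.2142, 0.1424, 0.1759, 0.2143, 0.2532], E[r] = 0.9247, γ^t·E[r] = 0.155419, running G = 3.683601
t=6: π = [0.2142, 0.1424, 0.1759, 0.2142, 0.2533], E[r] = 0.9247, γ^t·E[r] = 0.108793, running G = 3.792395
t=7: π = [0.2142, 0.1424, 0.1759, 0.2142, 0.2533], E[r] = 0.9247, γ^t·E[r] = 0.076154, running G = 3.868548
t=8: π = [0.2142, 0.1424, 0.1759, 0.2142, 0.2533], E[r] = 0.9247, γ^t·E[r] = 0.053308, running G = 3.921856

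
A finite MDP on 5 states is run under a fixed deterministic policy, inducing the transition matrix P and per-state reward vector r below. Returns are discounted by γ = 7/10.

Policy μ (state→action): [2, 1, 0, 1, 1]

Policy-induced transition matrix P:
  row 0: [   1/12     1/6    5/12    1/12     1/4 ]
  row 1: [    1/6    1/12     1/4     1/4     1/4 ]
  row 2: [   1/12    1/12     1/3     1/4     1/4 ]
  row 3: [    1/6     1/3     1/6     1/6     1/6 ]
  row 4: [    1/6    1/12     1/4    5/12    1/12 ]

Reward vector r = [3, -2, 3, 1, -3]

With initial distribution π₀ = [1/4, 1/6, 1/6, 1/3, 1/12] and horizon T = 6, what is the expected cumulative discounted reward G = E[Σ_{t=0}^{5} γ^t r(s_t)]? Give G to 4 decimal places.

t=0: π = [0.2500, 0.1667, 0.1667, 0.3333, 0.0833], E[r] = 1.0000, γ^t·E[r] = 1.000000, running G = 1.000000
t=1: π = [0.1319, 0.1875, 0.2778, 0.1944, 0.2083], E[r] = 0.4236, γ^t·E[r] = 0.296528, running G = 1.296528
t=2: π = [0.1325, 0.1429, 0.2789, 0.2465, 0.1991], E[r] = 0.5978, γ^t·E[r] = 0.292922, running G = 1.589450
t=3: π = [0.1324, 0.1560, 0.2748, 0.2405, 0.1963], E[r] = 0.5612, γ^t·E[r] = 0.192491, running G = 1.781941
t=4: π = [0.1327, 0.1545, 0.2749, 0.2406, 0.1972], E[r] = 0.5628, γ^t·E[r] = 0.135136, running G = 1.917077
t=5: π = [0.1327, 0.1545, 0.2750, 0.2407, 0.1971], E[r] = 0.5634, γ^t·E[r] = 0.094693, running G = 2.011770

G = 2.0118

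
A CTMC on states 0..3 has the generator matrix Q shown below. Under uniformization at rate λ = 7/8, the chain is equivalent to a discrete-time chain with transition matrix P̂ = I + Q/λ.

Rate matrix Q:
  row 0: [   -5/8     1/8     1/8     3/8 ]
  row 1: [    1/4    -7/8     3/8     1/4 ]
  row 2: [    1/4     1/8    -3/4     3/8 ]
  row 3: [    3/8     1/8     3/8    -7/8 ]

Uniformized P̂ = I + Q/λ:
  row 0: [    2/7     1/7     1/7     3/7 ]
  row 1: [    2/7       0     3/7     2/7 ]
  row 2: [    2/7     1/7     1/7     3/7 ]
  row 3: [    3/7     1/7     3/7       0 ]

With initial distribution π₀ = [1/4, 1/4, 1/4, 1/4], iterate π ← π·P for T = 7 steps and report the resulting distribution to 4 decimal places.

π = [0.3268, 0.1250, 0.2608, 0.2874]

t=0: π = [0.2500, 0.2500, 0.2500, 0.2500]
t=1: π = [0.3214, 0.1071, 0.2857, 0.2857]
t=2: π = [0.3265, 0.1276, 0.2551, 0.2908]
t=3: π = [0.3273, 0.1246, 0.2624, 0.2857]
t=4: π = [0.3265, 0.1251, 0.2601, 0.2883]
t=5: π = [0.3269, 0.1250, 0.2610, 0.2871]
t=6: π = [0.3267, 0.1250, 0.2606, 0.2877]
t=7: π = [0.3268, 0.1250, 0.2608, 0.2874]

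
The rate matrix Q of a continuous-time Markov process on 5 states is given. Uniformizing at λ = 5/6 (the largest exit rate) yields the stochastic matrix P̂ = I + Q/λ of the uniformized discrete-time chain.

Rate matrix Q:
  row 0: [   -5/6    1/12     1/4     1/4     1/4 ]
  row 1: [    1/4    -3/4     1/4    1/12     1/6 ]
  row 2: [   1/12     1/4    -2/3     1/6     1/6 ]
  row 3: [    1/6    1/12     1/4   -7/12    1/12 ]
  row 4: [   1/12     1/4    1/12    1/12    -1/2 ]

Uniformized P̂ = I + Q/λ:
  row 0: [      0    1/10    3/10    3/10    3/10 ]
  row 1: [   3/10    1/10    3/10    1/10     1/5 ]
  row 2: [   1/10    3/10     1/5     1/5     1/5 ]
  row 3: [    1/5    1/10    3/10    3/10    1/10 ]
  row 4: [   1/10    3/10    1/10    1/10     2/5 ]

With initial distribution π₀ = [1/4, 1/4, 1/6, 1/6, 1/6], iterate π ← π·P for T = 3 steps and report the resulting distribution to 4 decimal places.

t=0: π = [0.2500, 0.2500, 0.1667, 0.1667, 0.1667]
t=1: π = [0.1417, 0.1667, 0.2500, 0.2000, 0.2417]
t=2: π = [0.1392, 0.1983, 0.2267, 0.1933, 0.2425]
t=3: π = [0.1451, 0.1938, 0.2288, 0.1892, 0.2431]

π = [0.1451, 0.1938, 0.2288, 0.1892, 0.2431]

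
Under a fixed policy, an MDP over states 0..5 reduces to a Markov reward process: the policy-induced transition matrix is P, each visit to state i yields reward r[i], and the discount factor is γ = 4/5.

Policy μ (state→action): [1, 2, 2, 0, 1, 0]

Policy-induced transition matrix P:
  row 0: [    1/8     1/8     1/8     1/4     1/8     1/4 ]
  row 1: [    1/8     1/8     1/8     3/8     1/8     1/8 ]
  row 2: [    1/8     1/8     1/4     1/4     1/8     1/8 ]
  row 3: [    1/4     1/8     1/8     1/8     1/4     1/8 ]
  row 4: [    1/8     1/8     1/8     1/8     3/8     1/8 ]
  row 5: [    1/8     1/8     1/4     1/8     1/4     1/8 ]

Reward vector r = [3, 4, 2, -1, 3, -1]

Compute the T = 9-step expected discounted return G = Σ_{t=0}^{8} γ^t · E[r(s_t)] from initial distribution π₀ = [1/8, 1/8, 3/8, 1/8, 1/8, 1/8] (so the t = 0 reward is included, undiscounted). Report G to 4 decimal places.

t=0: π = [0.1250, 0.1250, 0.3750, 0.1250, 0.1250, 0.1250], E[r] = 1.7500, γ^t·E[r] = 1.750000, running G = 1.750000
t=1: π = [0.1406, 0.1250, 0.1875, 0.2188, 0.1875, 0.1406], E[r] = 1.5000, γ^t·E[r] = 1.200000, running G = 2.950000
t=2: π = [0.1523, 0.1250, 0.1660, 0.1973, 0.2168, 0.1426], E[r] = 1.5996, γ^t·E[r] = 1.023750, running G = 3.973750
t=3: π = [0.1497, 0.1250, 0.1636, 0.1960, 0.2217, 0.1440], E[r] = 1.6011, γ^t·E[r] = 0.819750, running G = 4.793500
t=4: π = [0.1495, 0.1250, 0.1635, 0.1954, 0.2229, 0.1437], E[r] = 1.6051, γ^t·E[r] = 0.657450, running G = 5.450950
t=5: π = [0.1494, 0.1250, 0.1634, 0.1954, 0.2231, 0.1437], E[r] = 1.6054, γ^t·E[r] = 0.526049, running G = 5.976999
t=6: π = [0.1494, 0.1250, 0.1634, 0.1954, 0.2232, 0.1437], E[r] = 1.6055, γ^t·E[r] = 0.420870, running G = 6.397869
t=7: π = [0.1494, 0.1250, 0.1634, 0.1954, 0.2232, 0.1437], E[r] = 1.6055, γ^t·E[r] = 0.336698, running G = 6.734567
t=8: π = [0.1494, 0.1250, 0.1634, 0.1954, 0.2232, 0.1437], E[r] = 1.6055, γ^t·E[r] = 0.269359, running G = 7.003927

G = 7.0039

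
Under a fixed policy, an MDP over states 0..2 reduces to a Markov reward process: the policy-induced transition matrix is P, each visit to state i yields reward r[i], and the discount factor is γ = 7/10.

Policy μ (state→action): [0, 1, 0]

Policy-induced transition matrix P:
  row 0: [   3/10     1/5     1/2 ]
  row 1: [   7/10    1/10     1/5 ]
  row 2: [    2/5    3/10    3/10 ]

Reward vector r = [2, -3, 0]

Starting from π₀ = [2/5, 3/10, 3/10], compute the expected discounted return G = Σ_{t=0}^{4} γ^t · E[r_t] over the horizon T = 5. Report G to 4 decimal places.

G = 0.3173

t=0: π = [0.4000, 0.3000, 0.3000], E[r] = -0.1000, γ^t·E[r] = -0.100000, running G = -0.100000
t=1: π = [0.4500, 0.2000, 0.3500], E[r] = 0.3000, γ^t·E[r] = 0.210000, running G = 0.110000
t=2: π = [0.4150, 0.2150, 0.3700], E[r] = 0.1850, γ^t·E[r] = 0.090650, running G = 0.200650
t=3: π = [0.4230, 0.2155, 0.3615], E[r] = 0.1995, γ^t·E[r] = 0.068429, running G = 0.269079
t=4: π = [0.4224, 0.2146, 0.3631], E[r] = 0.2009, γ^t·E[r] = 0.048236, running G = 0.317315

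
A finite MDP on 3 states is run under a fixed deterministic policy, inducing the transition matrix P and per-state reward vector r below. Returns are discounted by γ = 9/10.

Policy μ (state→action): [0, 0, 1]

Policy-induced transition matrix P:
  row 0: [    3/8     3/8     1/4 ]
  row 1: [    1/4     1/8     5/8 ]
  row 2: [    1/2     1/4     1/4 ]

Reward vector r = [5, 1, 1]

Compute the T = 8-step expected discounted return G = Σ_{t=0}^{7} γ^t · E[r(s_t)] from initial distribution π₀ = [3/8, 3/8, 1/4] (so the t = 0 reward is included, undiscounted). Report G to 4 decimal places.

G = 14.3630

t=0: π = [0.3750, 0.3750, 0.2500], E[r] = 2.5000, γ^t·E[r] = 2.500000, running G = 2.500000
t=1: π = [0.3594, 0.2500, 0.3906], E[r] = 2.4375, γ^t·E[r] = 2.193750, running G = 4.693750
t=2: π = [0.3926, 0.2637, 0.3438], E[r] = 2.5703, γ^t·E[r] = 2.081953, running G = 6.775703
t=3: π = [0.3850, 0.2661, 0.3489], E[r] = 2.5400, γ^t·E[r] = 1.851688, running G = 8.627392
t=4: π = [0.3853, 0.2649, 0.3498], E[r] = 2.5414, γ^t·E[r] = 1.667401, running G = 10.294792
t=5: π = [0.3856, 0.2651, 0.3493], E[r] = 2.5425, γ^t·E[r] = 1.501300, running G = 11.796093
t=6: π = [0.3855, 0.2651, 0.3494], E[r] = 2.5421, γ^t·E[r] = 1.350993, running G = 13.147085
t=7: π = [0.3855, 0.2651, 0.3494], E[r] = 2.5422, γ^t·E[r] = 1.215909, running G = 14.362995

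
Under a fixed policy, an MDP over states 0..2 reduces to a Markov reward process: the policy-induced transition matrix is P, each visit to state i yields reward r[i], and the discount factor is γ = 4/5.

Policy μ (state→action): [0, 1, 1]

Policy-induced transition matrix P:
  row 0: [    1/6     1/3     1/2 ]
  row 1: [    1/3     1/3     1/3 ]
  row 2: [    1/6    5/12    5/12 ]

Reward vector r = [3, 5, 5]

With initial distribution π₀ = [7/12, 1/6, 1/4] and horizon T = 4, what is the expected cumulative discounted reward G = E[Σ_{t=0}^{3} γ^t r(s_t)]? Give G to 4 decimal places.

G = 12.7594

t=0: π = [0.5833, 0.1667, 0.2500], E[r] = 3.8333, γ^t·E[r] = 3.833333, running G = 3.833333
t=1: π = [0.1944, 0.3542, 0.4514], E[r] = 4.6111, γ^t·E[r] = 3.688889, running G = 7.522222
t=2: π = [0.2257, 0.3709, 0.4034], E[r] = 4.5486, γ^t·E[r] = 2.911111, running G = 10.433333
t=3: π = [0.2285, 0.3669, 0.4046], E[r] = 4.5430, γ^t·E[r] = 2.326025, running G = 12.759358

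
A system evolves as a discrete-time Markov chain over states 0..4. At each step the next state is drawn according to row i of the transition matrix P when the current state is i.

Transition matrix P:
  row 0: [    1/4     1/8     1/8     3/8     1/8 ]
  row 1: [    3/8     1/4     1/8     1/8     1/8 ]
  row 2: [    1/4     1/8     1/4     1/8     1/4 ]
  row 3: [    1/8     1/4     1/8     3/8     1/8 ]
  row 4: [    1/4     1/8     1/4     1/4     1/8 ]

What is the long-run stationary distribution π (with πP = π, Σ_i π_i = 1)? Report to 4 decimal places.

Balance equations π_j = Σ_i π_i·P[i][j]:
  π_0 = 1/4·π_0 + 3/8·π_1 + 1/4·π_2 + 1/8·π_3 + 1/4·π_4
  π_1 = 1/8·π_0 + 1/4·π_1 + 1/8·π_2 + 1/4·π_3 + 1/8·π_4
  π_2 = 1/8·π_0 + 1/8·π_1 + 1/4·π_2 + 1/8·π_3 + 1/4·π_4
  π_3 = 3/8·π_0 + 1/8·π_1 + 1/8·π_2 + 3/8·π_3 + 1/4·π_4
  normalize: π_0 + π_1 + π_2 + π_3 + π_4 = 1
Solving the linear system gives exactly π = [381/1595, 579/3190, 9/55, 863/3190, 8/55].

π = [0.2389, 0.1815, 0.1636, 0.2705, 0.1455]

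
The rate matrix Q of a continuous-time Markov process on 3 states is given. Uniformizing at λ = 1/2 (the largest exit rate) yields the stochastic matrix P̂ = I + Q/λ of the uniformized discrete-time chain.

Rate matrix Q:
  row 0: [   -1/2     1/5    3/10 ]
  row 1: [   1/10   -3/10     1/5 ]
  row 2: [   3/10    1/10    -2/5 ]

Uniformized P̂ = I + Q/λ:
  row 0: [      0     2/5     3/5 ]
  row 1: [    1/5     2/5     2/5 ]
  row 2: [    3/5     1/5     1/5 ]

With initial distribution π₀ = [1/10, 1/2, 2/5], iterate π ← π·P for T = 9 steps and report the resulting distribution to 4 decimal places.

t=0: π = [0.1000, 0.5000, 0.4000]
t=1: π = [0.3400, 0.3200, 0.3400]
t=2: π = [0.2680, 0.3320, 0.4000]
t=3: π = [0.3064, 0.3200, 0.3736]
t=4: π = [0.2882, 0.3253, 0.3866]
t=5: π = [0.2970, 0.3227, 0.3803]
t=6: π = [0.2927, 0.3239, 0.3833]
t=7: π = [0.2948, 0.3233, 0.3819]
t=8: π = [0.2938, 0.3236, 0.3826]
t=9: π = [0.2943, 0.3235, 0.3822]

π = [0.2943, 0.3235, 0.3822]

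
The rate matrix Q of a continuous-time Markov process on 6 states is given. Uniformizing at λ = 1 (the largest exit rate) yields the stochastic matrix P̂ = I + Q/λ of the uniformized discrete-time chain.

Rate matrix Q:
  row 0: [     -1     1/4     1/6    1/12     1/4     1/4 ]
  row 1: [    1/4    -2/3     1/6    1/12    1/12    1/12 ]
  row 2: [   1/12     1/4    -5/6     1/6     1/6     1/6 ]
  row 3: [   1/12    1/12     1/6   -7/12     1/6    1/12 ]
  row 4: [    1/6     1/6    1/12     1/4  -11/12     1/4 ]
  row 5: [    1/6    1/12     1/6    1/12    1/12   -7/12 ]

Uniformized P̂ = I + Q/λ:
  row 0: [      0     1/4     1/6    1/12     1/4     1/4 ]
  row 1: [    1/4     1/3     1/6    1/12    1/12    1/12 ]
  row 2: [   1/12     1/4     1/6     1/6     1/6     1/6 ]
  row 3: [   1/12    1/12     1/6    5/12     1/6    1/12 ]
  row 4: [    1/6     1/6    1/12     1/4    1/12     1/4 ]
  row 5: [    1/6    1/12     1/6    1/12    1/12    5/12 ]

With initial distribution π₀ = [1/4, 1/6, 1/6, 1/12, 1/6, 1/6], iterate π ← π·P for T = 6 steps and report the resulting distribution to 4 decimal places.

t=0: π = [0.2500, 0.1667, 0.1667, 0.0833, 0.1667, 0.1667]
t=1: π = [0.1181, 0.2083, 0.1528, 0.1528, 0.1458, 0.2222]
t=2: π = [0.1389, 0.1927, 0.1545, 0.1713, 0.1285, 0.2141]
t=3: π = [0.1324, 0.1911, 0.1560, 0.1747, 0.1336, 0.2121]
t=4: π = [0.1330, 0.1903, 0.1555, 0.1768, 0.1330, 0.2114]
t=5: π = [0.1327, 0.1901, 0.1556, 0.1774, 0.1332, 0.2111]
t=6: π = [0.1326, 0.1900, 0.1556, 0.1776, 0.1332, 0.2110]

π = [0.1326, 0.1900, 0.1556, 0.1776, 0.1332, 0.2110]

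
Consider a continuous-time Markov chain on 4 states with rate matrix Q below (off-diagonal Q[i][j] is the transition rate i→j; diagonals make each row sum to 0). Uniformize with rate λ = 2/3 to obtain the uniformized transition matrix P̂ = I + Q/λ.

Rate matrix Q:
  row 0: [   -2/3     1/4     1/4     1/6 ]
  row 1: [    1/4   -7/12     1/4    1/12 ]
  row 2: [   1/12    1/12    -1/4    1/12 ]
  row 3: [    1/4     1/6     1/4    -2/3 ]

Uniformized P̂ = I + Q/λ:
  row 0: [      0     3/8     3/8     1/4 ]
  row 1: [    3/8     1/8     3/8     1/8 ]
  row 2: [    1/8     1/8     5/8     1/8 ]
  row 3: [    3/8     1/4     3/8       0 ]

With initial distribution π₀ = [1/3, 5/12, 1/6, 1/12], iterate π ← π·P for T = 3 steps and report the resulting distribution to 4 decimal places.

t=0: π = [0.3333, 0.4167, 0.1667, 0.0833]
t=1: π = [0.2083, 0.2188, 0.4167, 0.1563]
t=2: π = [0.1927, 0.1966, 0.4792, 0.1315]
t=3: π = [0.1829, 0.1896, 0.4948, 0.1326]

π = [0.1829, 0.1896, 0.4948, 0.1326]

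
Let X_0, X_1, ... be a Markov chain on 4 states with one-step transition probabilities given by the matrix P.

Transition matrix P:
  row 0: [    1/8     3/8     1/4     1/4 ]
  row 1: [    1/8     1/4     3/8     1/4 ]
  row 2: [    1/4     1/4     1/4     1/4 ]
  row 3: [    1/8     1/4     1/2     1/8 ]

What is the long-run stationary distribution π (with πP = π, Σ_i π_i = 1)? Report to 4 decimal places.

π = [0.1674, 0.2709, 0.3394, 0.2222]

Balance equations π_j = Σ_i π_i·P[i][j]:
  π_0 = 1/8·π_0 + 1/8·π_1 + 1/4·π_2 + 1/8·π_3
  π_1 = 3/8·π_0 + 1/4·π_1 + 1/4·π_2 + 1/4·π_3
  π_2 = 1/4·π_0 + 3/8·π_1 + 1/4·π_2 + 1/2·π_3
  normalize: π_0 + π_1 + π_2 + π_3 = 1
Solving the linear system gives exactly π = [110/657, 178/657, 223/657, 2/9].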